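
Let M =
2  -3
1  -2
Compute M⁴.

[[1, 0], [0, 1]]

M² = I (check: tr M = 0 and det M = -1), so M⁴ = I since 4 is even.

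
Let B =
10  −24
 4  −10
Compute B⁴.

[[16, 0], [0, 16]]

tr B = 0 and det B = −4, so the characteristic polynomial is λ² − (0)λ + (−4) with roots −2 and 2.
Eigenvectors give P = [[−2, 3], [−1, 1]] with P⁻¹ = [[1, −3], [1, −2]], and B = P·diag(−2, 2)·P⁻¹.
Then B⁴ = P·diag(16, 16)·P⁻¹ = [[−32, 48], [−16, 16]] · [[1, −3], [1, −2]] = [[16, 0], [0, 16]].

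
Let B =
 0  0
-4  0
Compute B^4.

B is strictly triangular, hence nilpotent: B^2 = 0, so B^4 = 0.

[[0, 0], [0, 0]]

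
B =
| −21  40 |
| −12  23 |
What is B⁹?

[[−98421, 196840], [−59052, 118103]]

tr B = 2 and det B = −3, so the characteristic polynomial is λ² − (2)λ + (−3) with roots −1 and 3.
Eigenvectors give P = [[2, −5], [1, −3]] with P⁻¹ = [[3, −5], [1, −2]], and B = P·diag(−1, 3)·P⁻¹.
Then B⁹ = P·diag(−1, 19683)·P⁻¹ = [[−2, −98415], [−1, −59049]] · [[3, −5], [1, −2]] = [[−98421, 196840], [−59052, 118103]].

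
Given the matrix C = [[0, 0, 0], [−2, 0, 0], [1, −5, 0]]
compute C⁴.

[[0, 0, 0], [0, 0, 0], [0, 0, 0]]

C is strictly triangular, hence nilpotent: C³ = 0, so C⁴ = 0.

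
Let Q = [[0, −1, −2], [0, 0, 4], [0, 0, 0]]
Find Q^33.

Q is strictly triangular, hence nilpotent: Q^3 = 0, so Q^33 = 0.

[[0, 0, 0], [0, 0, 0], [0, 0, 0]]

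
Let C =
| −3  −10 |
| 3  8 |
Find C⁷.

[[−10167, −20590], [6177, 12482]]

tr C = 5 and det C = 6, so the characteristic polynomial is λ² − (5)λ + (6) with roots 3 and 2.
Eigenvectors give P = [[−5, −2], [3, 1]] with P⁻¹ = [[1, 2], [−3, −5]], and C = P·diag(3, 2)·P⁻¹.
Then C⁷ = P·diag(2187, 128)·P⁻¹ = [[−10935, −256], [6561, 128]] · [[1, 2], [−3, −5]] = [[−10167, −20590], [6177, 12482]].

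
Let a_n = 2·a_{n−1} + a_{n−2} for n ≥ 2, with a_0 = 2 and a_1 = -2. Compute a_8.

-478

With companion matrix A = [[2, 1], [1, 0]], [a_n, a_{n−1}]ᵀ = A·[a_{n−1}, a_{n−2}]ᵀ, so [a_8, a_7]ᵀ = A^7·[a_1, a_0]ᵀ.
A^7 = [[408, 169], [169, 70]], giving [a_8, a_7]ᵀ = [[-478], [-198]].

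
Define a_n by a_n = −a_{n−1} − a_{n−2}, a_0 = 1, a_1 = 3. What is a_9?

With companion matrix A = [[−1, −1], [1, 0]], [a_n, a_{n−1}]ᵀ = A·[a_{n−1}, a_{n−2}]ᵀ, so [a_9, a_8]ᵀ = A⁸·[a_1, a_0]ᵀ.
A⁸ = [[0, 1], [−1, −1]], giving [a_9, a_8]ᵀ = [[1], [−4]].

1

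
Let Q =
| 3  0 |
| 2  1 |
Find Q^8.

[[6561, 0], [6560, 1]]

tr Q = 4 and det Q = 3, so the characteristic polynomial is λ² − (4)λ + (3) with roots 1 and 3.
Eigenvectors give P = [[0, 1], [−1, 1]] with P⁻¹ = [[1, −1], [1, 0]], and Q = P·diag(1, 3)·P⁻¹.
Then Q^8 = P·diag(1, 6561)·P⁻¹ = [[0, 6561], [−1, 6561]] · [[1, −1], [1, 0]] = [[6561, 0], [6560, 1]].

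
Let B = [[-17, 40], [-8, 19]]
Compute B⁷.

[[-8753, 21880], [-4376, 10939]]

tr B = 2 and det B = -3, so the characteristic polynomial is λ² − (2)λ + (-3) with roots -1 and 3.
Eigenvectors give P = [[-5, 2], [-2, 1]] with P⁻¹ = [[-1, 2], [-2, 5]], and B = P·diag(-1, 3)·P⁻¹.
Then B⁷ = P·diag(-1, 2187)·P⁻¹ = [[5, 4374], [2, 2187]] · [[-1, 2], [-2, 5]] = [[-8753, 21880], [-4376, 10939]].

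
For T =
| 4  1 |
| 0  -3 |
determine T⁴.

T² = [[16, 1], [0, 9]]
T³ = [[64, 13], [0, -27]]
T⁴ = [[256, 25], [0, 81]]

[[256, 25], [0, 81]]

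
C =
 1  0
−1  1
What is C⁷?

C = I + N where N = [[0, 0], [−1, 0]] is strictly lower-triangular, so N² = 0.
(I + N)⁷ = I + 7·N = [[1, 0], [−7, 1]].

[[1, 0], [−7, 1]]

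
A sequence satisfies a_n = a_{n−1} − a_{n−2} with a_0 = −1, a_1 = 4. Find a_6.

With companion matrix M = [[1, −1], [1, 0]], [a_n, a_{n−1}]ᵀ = M·[a_{n−1}, a_{n−2}]ᵀ, so [a_6, a_5]ᵀ = M⁵·[a_1, a_0]ᵀ.
M⁵ = [[0, 1], [−1, 1]], giving [a_6, a_5]ᵀ = [[−1], [−5]].

−1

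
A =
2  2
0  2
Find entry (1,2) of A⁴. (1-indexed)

64

A² = [[4, 8], [0, 4]]
A³ = [[8, 24], [0, 8]]
A⁴ = [[16, 64], [0, 16]]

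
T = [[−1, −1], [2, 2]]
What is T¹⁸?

[[−1, −1], [2, 2]]

T² = T (a projection; rank 1, trace 1), so T¹⁸ = T.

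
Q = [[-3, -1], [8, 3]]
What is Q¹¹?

[[-3, -1], [8, 3]]

Q² = I (check: tr Q = 0 and det Q = -1), so Q¹¹ = Q since 11 is odd.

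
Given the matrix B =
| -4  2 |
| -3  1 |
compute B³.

tr B = -3 and det B = 2, so the characteristic polynomial is λ² − (-3)λ + (2) with roots -1 and -2.
Eigenvectors give P = [[-2, 1], [-3, 1]] with P⁻¹ = [[1, -1], [3, -2]], and B = P·diag(-1, -2)·P⁻¹.
Then B³ = P·diag(-1, -8)·P⁻¹ = [[2, -8], [3, -8]] · [[1, -1], [3, -2]] = [[-22, 14], [-21, 13]].

[[-22, 14], [-21, 13]]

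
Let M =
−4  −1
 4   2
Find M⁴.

M² = [[12, 2], [−8, 0]]
M³ = [[−40, −8], [32, 8]]
M⁴ = [[128, 24], [−96, −16]]

[[128, 24], [−96, −16]]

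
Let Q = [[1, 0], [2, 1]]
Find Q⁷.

Q = I + N where N = [[0, 0], [2, 0]] is strictly lower-triangular, so N² = 0.
(I + N)⁷ = I + 7·N = [[1, 0], [14, 1]].

[[1, 0], [14, 1]]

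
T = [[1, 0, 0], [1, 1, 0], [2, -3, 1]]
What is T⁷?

T = I + N where N = [[0, 0, 0], [1, 0, 0], [2, -3, 0]] is strictly lower-triangular, so N³ = 0.
(I + N)⁷ = I + 7·N + 21·N² = [[1, 0, 0], [7, 1, 0], [-49, -21, 1]].

[[1, 0, 0], [7, 1, 0], [-49, -21, 1]]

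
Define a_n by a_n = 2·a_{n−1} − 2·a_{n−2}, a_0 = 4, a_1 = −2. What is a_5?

8

With companion matrix T = [[2, −2], [1, 0]], [a_n, a_{n−1}]ᵀ = T·[a_{n−1}, a_{n−2}]ᵀ, so [a_5, a_4]ᵀ = T⁴·[a_1, a_0]ᵀ.
T⁴ = [[−4, 0], [0, −4]], giving [a_5, a_4]ᵀ = [[8], [−16]].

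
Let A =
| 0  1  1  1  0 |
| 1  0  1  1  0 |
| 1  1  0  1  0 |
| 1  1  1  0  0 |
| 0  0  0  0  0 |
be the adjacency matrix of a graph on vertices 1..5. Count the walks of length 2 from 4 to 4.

3

The number of length-2 walks from vertex 4 to vertex 4 is entry (4,4) of A^2, where A is the adjacency matrix.
A^2 = [[3, 2, 2, 2, 0], [2, 3, 2, 2, 0], [2, 2, 3, 2, 0], [2, 2, 2, 3, 0], [0, 0, 0, 0, 0]]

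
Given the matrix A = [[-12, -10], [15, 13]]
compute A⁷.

tr A = 1 and det A = -6, so the characteristic polynomial is λ² − (1)λ + (-6) with roots 3 and -2.
Eigenvectors give P = [[-2, 1], [3, -1]] with P⁻¹ = [[1, 1], [3, 2]], and A = P·diag(3, -2)·P⁻¹.
Then A⁷ = P·diag(2187, -128)·P⁻¹ = [[-4374, -128], [6561, 128]] · [[1, 1], [3, 2]] = [[-4758, -4630], [6945, 6817]].

[[-4758, -4630], [6945, 6817]]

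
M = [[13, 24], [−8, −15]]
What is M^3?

[[85, 168], [−56, −111]]

tr M = −2 and det M = −3, so the characteristic polynomial is λ² − (−2)λ + (−3) with roots −3 and 1.
Eigenvectors give P = [[−3, −2], [2, 1]] with P⁻¹ = [[1, 2], [−2, −3]], and M = P·diag(−3, 1)·P⁻¹.
Then M^3 = P·diag(−27, 1)·P⁻¹ = [[81, −2], [−54, 1]] · [[1, 2], [−2, −3]] = [[85, 168], [−56, −111]].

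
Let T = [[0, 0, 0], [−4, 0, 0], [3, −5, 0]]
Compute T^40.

[[0, 0, 0], [0, 0, 0], [0, 0, 0]]

T is strictly triangular, hence nilpotent: T^3 = 0, so T^40 = 0.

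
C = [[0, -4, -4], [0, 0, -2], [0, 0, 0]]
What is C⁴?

C is strictly triangular, hence nilpotent: C³ = 0, so C⁴ = 0.

[[0, 0, 0], [0, 0, 0], [0, 0, 0]]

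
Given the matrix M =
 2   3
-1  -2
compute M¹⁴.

[[1, 0], [0, 1]]

M² = I (check: tr M = 0 and det M = -1), so M¹⁴ = I since 14 is even.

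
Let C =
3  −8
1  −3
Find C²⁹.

C² = I (check: tr C = 0 and det C = −1), so C²⁹ = C since 29 is odd.

[[3, −8], [1, −3]]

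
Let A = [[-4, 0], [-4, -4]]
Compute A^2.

[[16, 0], [32, 16]]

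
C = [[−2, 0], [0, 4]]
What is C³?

[[−8, 0], [0, 64]]

C² = [[4, 0], [0, 16]]
C³ = [[−8, 0], [0, 64]]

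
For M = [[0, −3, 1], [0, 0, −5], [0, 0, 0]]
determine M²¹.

[[0, 0, 0], [0, 0, 0], [0, 0, 0]]

M is strictly triangular, hence nilpotent: M³ = 0, so M²¹ = 0.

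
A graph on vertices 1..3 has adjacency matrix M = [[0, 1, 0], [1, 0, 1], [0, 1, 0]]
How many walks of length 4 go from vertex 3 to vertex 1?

2

The number of length-4 walks from vertex 3 to vertex 1 is entry (3,1) of M^4, where M is the adjacency matrix.
M^2 = [[1, 0, 1], [0, 2, 0], [1, 0, 1]]
M^3 = [[0, 2, 0], [2, 0, 2], [0, 2, 0]]
M^4 = [[2, 0, 2], [0, 4, 0], [2, 0, 2]]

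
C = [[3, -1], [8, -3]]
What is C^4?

[[1, 0], [0, 1]]

C² = I (check: tr C = 0 and det C = -1), so C^4 = I since 4 is even.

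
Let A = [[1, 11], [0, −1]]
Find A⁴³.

A² = I (check: tr A = 0 and det A = −1), so A⁴³ = A since 43 is odd.

[[1, 11], [0, −1]]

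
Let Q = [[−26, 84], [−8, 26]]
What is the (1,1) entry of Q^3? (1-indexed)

tr Q = 0 and det Q = −4, so the characteristic polynomial is λ² − (0)λ + (−4) with roots −2 and 2.
Eigenvectors give P = [[7, 3], [2, 1]] with P⁻¹ = [[1, −3], [−2, 7]], and Q = P·diag(−2, 2)·P⁻¹.
Then Q^3 = P·diag(−8, 8)·P⁻¹ = [[−56, 24], [−16, 8]] · [[1, −3], [−2, 7]] = [[−104, 336], [−32, 104]].

−104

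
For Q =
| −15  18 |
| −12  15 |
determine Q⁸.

[[6561, 0], [0, 6561]]

tr Q = 0 and det Q = −9, so the characteristic polynomial is λ² − (0)λ + (−9) with roots 3 and −3.
Eigenvectors give P = [[−1, −3], [−1, −2]] with P⁻¹ = [[2, −3], [−1, 1]], and Q = P·diag(3, −3)·P⁻¹.
Then Q⁸ = P·diag(6561, 6561)·P⁻¹ = [[−6561, −19683], [−6561, −13122]] · [[2, −3], [−1, 1]] = [[6561, 0], [0, 6561]].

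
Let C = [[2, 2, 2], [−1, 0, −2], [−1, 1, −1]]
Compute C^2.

[[0, 6, −2], [0, −4, 0], [−2, −3, −3]]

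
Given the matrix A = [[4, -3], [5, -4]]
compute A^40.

A² = I (check: tr A = 0 and det A = -1), so A^40 = I since 40 is even.

[[1, 0], [0, 1]]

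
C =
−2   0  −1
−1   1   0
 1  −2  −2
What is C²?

[[3, 2, 4], [1, 1, 1], [−2, 2, 3]]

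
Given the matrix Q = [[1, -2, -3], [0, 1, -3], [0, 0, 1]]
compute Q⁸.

Q = I + N where N = [[0, -2, -3], [0, 0, -3], [0, 0, 0]] is strictly upper-triangular, so N³ = 0.
(I + N)⁸ = I + 8·N + 28·N² = [[1, -16, 144], [0, 1, -24], [0, 0, 1]].

[[1, -16, 144], [0, 1, -24], [0, 0, 1]]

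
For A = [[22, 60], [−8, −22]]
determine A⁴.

[[16, 0], [0, 16]]

tr A = 0 and det A = −4, so the characteristic polynomial is λ² − (0)λ + (−4) with roots 2 and −2.
Eigenvectors give P = [[−3, −5], [1, 2]] with P⁻¹ = [[−2, −5], [1, 3]], and A = P·diag(2, −2)·P⁻¹.
Then A⁴ = P·diag(16, 16)·P⁻¹ = [[−48, −80], [16, 32]] · [[−2, −5], [1, 3]] = [[16, 0], [0, 16]].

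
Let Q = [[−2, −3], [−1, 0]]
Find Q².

[[7, 6], [2, 3]]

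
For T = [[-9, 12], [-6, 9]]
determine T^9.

tr T = 0 and det T = -9, so the characteristic polynomial is λ² − (0)λ + (-9) with roots 3 and -3.
Eigenvectors give P = [[-1, -2], [-1, -1]] with P⁻¹ = [[1, -2], [-1, 1]], and T = P·diag(3, -3)·P⁻¹.
Then T^9 = P·diag(19683, -19683)·P⁻¹ = [[-19683, 39366], [-19683, 19683]] · [[1, -2], [-1, 1]] = [[-59049, 78732], [-39366, 59049]].

[[-59049, 78732], [-39366, 59049]]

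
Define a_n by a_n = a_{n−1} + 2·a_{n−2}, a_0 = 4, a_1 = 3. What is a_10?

With companion matrix B = [[1, 2], [1, 0]], [a_n, a_{n−1}]ᵀ = B·[a_{n−1}, a_{n−2}]ᵀ, so [a_10, a_9]ᵀ = B^9·[a_1, a_0]ᵀ.
B^9 = [[341, 342], [171, 170]], giving [a_10, a_9]ᵀ = [[2391], [1193]].

2391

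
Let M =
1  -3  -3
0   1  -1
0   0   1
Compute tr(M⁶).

M = I + N where N = [[0, -3, -3], [0, 0, -1], [0, 0, 0]] is strictly upper-triangular, so N³ = 0.
(I + N)⁶ = I + 6·N + 15·N² = [[1, -18, 27], [0, 1, -6], [0, 0, 1]].

3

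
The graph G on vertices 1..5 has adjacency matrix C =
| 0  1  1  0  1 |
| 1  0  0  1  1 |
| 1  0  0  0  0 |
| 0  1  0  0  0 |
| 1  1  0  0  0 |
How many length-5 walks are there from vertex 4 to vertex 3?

The number of length-5 walks from vertex 4 to vertex 3 is entry (4,3) of C⁵, where C is the adjacency matrix.
C² = [[3, 1, 0, 1, 1], [1, 3, 1, 0, 1], [0, 1, 1, 0, 1], [1, 0, 0, 1, 1], [1, 1, 1, 1, 2]]
C³ = [[2, 5, 3, 1, 4], [5, 2, 1, 3, 4], [3, 1, 0, 1, 1], [1, 3, 1, 0, 1], [4, 4, 1, 1, 2]]
C⁴ = [[12, 7, 2, 5, 7], [7, 12, 5, 2, 7], [2, 5, 3, 1, 4], [5, 2, 1, 3, 4], [7, 7, 4, 4, 8]]
C⁵ = [[16, 24, 12, 7, 19], [24, 16, 7, 12, 19], [12, 7, 2, 5, 7], [7, 12, 5, 2, 7], [19, 19, 7, 7, 14]]

5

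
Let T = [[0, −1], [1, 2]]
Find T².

[[−1, −2], [2, 3]]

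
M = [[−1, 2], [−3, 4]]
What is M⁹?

[[−1021, 1022], [−1533, 1534]]

tr M = 3 and det M = 2, so the characteristic polynomial is λ² − (3)λ + (2) with roots 1 and 2.
Eigenvectors give P = [[1, −2], [1, −3]] with P⁻¹ = [[3, −2], [1, −1]], and M = P·diag(1, 2)·P⁻¹.
Then M⁹ = P·diag(1, 512)·P⁻¹ = [[1, −1024], [1, −1536]] · [[3, −2], [1, −1]] = [[−1021, 1022], [−1533, 1534]].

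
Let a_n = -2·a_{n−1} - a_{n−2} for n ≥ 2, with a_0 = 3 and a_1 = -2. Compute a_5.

With companion matrix T = [[-2, -1], [1, 0]], [a_n, a_{n−1}]ᵀ = T·[a_{n−1}, a_{n−2}]ᵀ, so [a_5, a_4]ᵀ = T^4·[a_1, a_0]ᵀ.
T^4 = [[5, 4], [-4, -3]], giving [a_5, a_4]ᵀ = [[2], [-1]].

2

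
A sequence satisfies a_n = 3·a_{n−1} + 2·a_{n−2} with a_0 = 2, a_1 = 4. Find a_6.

With companion matrix B = [[3, 2], [1, 0]], [a_n, a_{n−1}]ᵀ = B·[a_{n−1}, a_{n−2}]ᵀ, so [a_6, a_5]ᵀ = B⁵·[a_1, a_0]ᵀ.
B⁵ = [[495, 278], [139, 78]], giving [a_6, a_5]ᵀ = [[2536], [712]].

2536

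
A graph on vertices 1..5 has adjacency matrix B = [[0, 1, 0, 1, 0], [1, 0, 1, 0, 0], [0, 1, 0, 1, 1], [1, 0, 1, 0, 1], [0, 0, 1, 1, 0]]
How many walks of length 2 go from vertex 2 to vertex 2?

The number of length-2 walks from vertex 2 to vertex 2 is entry (2,2) of B², where B is the adjacency matrix.
B² = [[2, 0, 2, 0, 1], [0, 2, 0, 2, 1], [2, 0, 3, 1, 1], [0, 2, 1, 3, 1], [1, 1, 1, 1, 2]]

2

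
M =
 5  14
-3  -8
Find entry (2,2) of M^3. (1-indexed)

-50

tr M = -3 and det M = 2, so the characteristic polynomial is λ² − (-3)λ + (2) with roots -1 and -2.
Eigenvectors give P = [[7, -2], [-3, 1]] with P⁻¹ = [[1, 2], [3, 7]], and M = P·diag(-1, -2)·P⁻¹.
Then M^3 = P·diag(-1, -8)·P⁻¹ = [[-7, 16], [3, -8]] · [[1, 2], [3, 7]] = [[41, 98], [-21, -50]].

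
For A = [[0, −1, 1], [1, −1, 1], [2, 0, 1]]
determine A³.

A² = [[1, 1, 0], [1, 0, 1], [2, −2, 3]]
A³ = [[1, −2, 2], [2, −1, 2], [4, 0, 3]]

[[1, −2, 2], [2, −1, 2], [4, 0, 3]]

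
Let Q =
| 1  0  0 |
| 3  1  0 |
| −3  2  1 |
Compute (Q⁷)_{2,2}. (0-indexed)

1

Q = I + N where N = [[0, 0, 0], [3, 0, 0], [−3, 2, 0]] is strictly lower-triangular, so N³ = 0.
(I + N)⁷ = I + 7·N + 21·N² = [[1, 0, 0], [21, 1, 0], [105, 14, 1]].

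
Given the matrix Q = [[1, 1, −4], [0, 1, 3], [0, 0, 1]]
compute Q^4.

[[1, 4, 2], [0, 1, 12], [0, 0, 1]]

Q = I + N where N = [[0, 1, −4], [0, 0, 3], [0, 0, 0]] is strictly upper-triangular, so N^3 = 0.
(I + N)^4 = I + 4·N + 6·N^2 = [[1, 4, 2], [0, 1, 12], [0, 0, 1]].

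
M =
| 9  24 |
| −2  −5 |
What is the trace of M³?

28

tr M = 4 and det M = 3, so the characteristic polynomial is λ² − (4)λ + (3) with roots 1 and 3.
Eigenvectors give P = [[−3, −4], [1, 1]] with P⁻¹ = [[1, 4], [−1, −3]], and M = P·diag(1, 3)·P⁻¹.
Then M³ = P·diag(1, 27)·P⁻¹ = [[−3, −108], [1, 27]] · [[1, 4], [−1, −3]] = [[105, 312], [−26, −77]].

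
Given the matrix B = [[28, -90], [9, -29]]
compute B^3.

tr B = -1 and det B = -2, so the characteristic polynomial is λ² − (-1)λ + (-2) with roots 1 and -2.
Eigenvectors give P = [[10, 3], [3, 1]] with P⁻¹ = [[1, -3], [-3, 10]], and B = P·diag(1, -2)·P⁻¹.
Then B^3 = P·diag(1, -8)·P⁻¹ = [[10, -24], [3, -8]] · [[1, -3], [-3, 10]] = [[82, -270], [27, -89]].

[[82, -270], [27, -89]]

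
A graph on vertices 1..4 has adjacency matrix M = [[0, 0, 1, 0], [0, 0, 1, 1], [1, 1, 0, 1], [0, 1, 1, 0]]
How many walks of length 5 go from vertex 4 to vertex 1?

6

The number of length-5 walks from vertex 4 to vertex 1 is entry (4,1) of M⁵, where M is the adjacency matrix.
M² = [[1, 1, 0, 1], [1, 2, 1, 1], [0, 1, 3, 1], [1, 1, 1, 2]]
M³ = [[0, 1, 3, 1], [1, 2, 4, 3], [3, 4, 2, 4], [1, 3, 4, 2]]
M⁴ = [[3, 4, 2, 4], [4, 7, 6, 6], [2, 6, 11, 6], [4, 6, 6, 7]]
M⁵ = [[2, 6, 11, 6], [6, 12, 17, 13], [11, 17, 14, 17], [6, 13, 17, 12]]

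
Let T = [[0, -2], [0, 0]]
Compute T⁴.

T is strictly triangular, hence nilpotent: T² = 0, so T⁴ = 0.

[[0, 0], [0, 0]]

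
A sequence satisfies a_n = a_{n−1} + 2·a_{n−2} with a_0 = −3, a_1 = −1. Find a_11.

With companion matrix A = [[1, 2], [1, 0]], [a_n, a_{n−1}]ᵀ = A·[a_{n−1}, a_{n−2}]ᵀ, so [a_11, a_10]ᵀ = A^10·[a_1, a_0]ᵀ.
A^10 = [[683, 682], [341, 342]], giving [a_11, a_10]ᵀ = [[−2729], [−1367]].

−2729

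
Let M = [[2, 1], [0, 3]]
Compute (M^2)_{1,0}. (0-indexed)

0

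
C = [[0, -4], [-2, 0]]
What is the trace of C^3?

0

C^2 = [[8, 0], [0, 8]]
C^3 = [[0, -32], [-16, 0]]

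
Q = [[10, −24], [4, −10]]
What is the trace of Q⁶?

128

tr Q = 0 and det Q = −4, so the characteristic polynomial is λ² − (0)λ + (−4) with roots 2 and −2.
Eigenvectors give P = [[3, −2], [1, −1]] with P⁻¹ = [[1, −2], [1, −3]], and Q = P·diag(2, −2)·P⁻¹.
Then Q⁶ = P·diag(64, 64)·P⁻¹ = [[192, −128], [64, −64]] · [[1, −2], [1, −3]] = [[64, 0], [0, 64]].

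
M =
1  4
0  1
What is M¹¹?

[[1, 44], [0, 1]]

M = I + N where N = [[0, 4], [0, 0]] is strictly upper-triangular, so N² = 0.
(I + N)¹¹ = I + 11·N = [[1, 44], [0, 1]].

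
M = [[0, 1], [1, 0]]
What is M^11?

M² = I (check: tr M = 0 and det M = −1), so M^11 = M since 11 is odd.

[[0, 1], [1, 0]]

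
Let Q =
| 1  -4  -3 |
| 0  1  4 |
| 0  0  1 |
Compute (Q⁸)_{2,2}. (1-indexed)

Q = I + N where N = [[0, -4, -3], [0, 0, 4], [0, 0, 0]] is strictly upper-triangular, so N³ = 0.
(I + N)⁸ = I + 8·N + 28·N² = [[1, -32, -472], [0, 1, 32], [0, 0, 1]].

1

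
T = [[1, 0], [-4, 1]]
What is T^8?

T = I + N where N = [[0, 0], [-4, 0]] is strictly lower-triangular, so N^2 = 0.
(I + N)^8 = I + 8·N = [[1, 0], [-32, 1]].

[[1, 0], [-32, 1]]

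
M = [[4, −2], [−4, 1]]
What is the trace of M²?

33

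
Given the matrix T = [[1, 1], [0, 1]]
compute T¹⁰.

T = I + N where N = [[0, 1], [0, 0]] is strictly upper-triangular, so N² = 0.
(I + N)¹⁰ = I + 10·N = [[1, 10], [0, 1]].

[[1, 10], [0, 1]]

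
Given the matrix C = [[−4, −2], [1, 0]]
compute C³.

[[−48, −28], [14, 8]]

C² = [[14, 8], [−4, −2]]
C³ = [[−48, −28], [14, 8]]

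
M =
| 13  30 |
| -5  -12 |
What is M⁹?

tr M = 1 and det M = -6, so the characteristic polynomial is λ² − (1)λ + (-6) with roots -2 and 3.
Eigenvectors give P = [[-2, -3], [1, 1]] with P⁻¹ = [[1, 3], [-1, -2]], and M = P·diag(-2, 3)·P⁻¹.
Then M⁹ = P·diag(-512, 19683)·P⁻¹ = [[1024, -59049], [-512, 19683]] · [[1, 3], [-1, -2]] = [[60073, 121170], [-20195, -40902]].

[[60073, 121170], [-20195, -40902]]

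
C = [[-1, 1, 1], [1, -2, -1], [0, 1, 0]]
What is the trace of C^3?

-9

C^2 = [[2, -2, -2], [-3, 4, 3], [1, -2, -1]]
C^3 = [[-4, 4, 4], [7, -8, -7], [-3, 4, 3]]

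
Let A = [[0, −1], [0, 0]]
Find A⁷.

[[0, 0], [0, 0]]

A is strictly triangular, hence nilpotent: A² = 0, so A⁷ = 0.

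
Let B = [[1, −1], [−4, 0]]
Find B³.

B² = [[5, −1], [−4, 4]]
B³ = [[9, −5], [−20, 4]]

[[9, −5], [−20, 4]]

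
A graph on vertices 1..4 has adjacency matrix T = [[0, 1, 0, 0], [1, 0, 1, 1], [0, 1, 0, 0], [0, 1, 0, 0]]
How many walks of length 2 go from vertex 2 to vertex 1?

0

The number of length-2 walks from vertex 2 to vertex 1 is entry (2,1) of T², where T is the adjacency matrix.
T² = [[1, 0, 1, 1], [0, 3, 0, 0], [1, 0, 1, 1], [1, 0, 1, 1]]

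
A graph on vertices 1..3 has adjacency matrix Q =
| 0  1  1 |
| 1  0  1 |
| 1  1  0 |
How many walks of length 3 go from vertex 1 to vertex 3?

The number of length-3 walks from vertex 1 to vertex 3 is entry (1,3) of Q^3, where Q is the adjacency matrix.
Q^2 = [[2, 1, 1], [1, 2, 1], [1, 1, 2]]
Q^3 = [[2, 3, 3], [3, 2, 3], [3, 3, 2]]

3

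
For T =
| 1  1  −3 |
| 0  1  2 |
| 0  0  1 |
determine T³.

T = I + N where N = [[0, 1, −3], [0, 0, 2], [0, 0, 0]] is strictly upper-triangular, so N³ = 0.
(I + N)³ = I + 3·N + 3·N² = [[1, 3, −3], [0, 1, 6], [0, 0, 1]].

[[1, 3, −3], [0, 1, 6], [0, 0, 1]]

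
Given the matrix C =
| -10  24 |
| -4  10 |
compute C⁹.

tr C = 0 and det C = -4, so the characteristic polynomial is λ² − (0)λ + (-4) with roots 2 and -2.
Eigenvectors give P = [[-2, 3], [-1, 1]] with P⁻¹ = [[1, -3], [1, -2]], and C = P·diag(2, -2)·P⁻¹.
Then C⁹ = P·diag(512, -512)·P⁻¹ = [[-1024, -1536], [-512, -512]] · [[1, -3], [1, -2]] = [[-2560, 6144], [-1024, 2560]].

[[-2560, 6144], [-1024, 2560]]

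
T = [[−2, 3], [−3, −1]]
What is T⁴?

T² = [[−5, −9], [9, −8]]
T³ = [[37, −6], [6, 35]]
T⁴ = [[−56, 117], [−117, −17]]

[[−56, 117], [−117, −17]]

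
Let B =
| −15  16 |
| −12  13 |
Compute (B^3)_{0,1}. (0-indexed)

112

tr B = −2 and det B = −3, so the characteristic polynomial is λ² − (−2)λ + (−3) with roots 1 and −3.
Eigenvectors give P = [[1, 4], [1, 3]] with P⁻¹ = [[−3, 4], [1, −1]], and B = P·diag(1, −3)·P⁻¹.
Then B^3 = P·diag(1, −27)·P⁻¹ = [[1, −108], [1, −81]] · [[−3, 4], [1, −1]] = [[−111, 112], [−84, 85]].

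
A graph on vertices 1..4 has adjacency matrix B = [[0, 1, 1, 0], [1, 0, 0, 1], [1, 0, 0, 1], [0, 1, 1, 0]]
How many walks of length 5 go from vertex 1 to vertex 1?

0

The number of length-5 walks from vertex 1 to vertex 1 is entry (1,1) of B⁵, where B is the adjacency matrix.
B² = [[2, 0, 0, 2], [0, 2, 2, 0], [0, 2, 2, 0], [2, 0, 0, 2]]
B³ = [[0, 4, 4, 0], [4, 0, 0, 4], [4, 0, 0, 4], [0, 4, 4, 0]]
B⁴ = [[8, 0, 0, 8], [0, 8, 8, 0], [0, 8, 8, 0], [8, 0, 0, 8]]
B⁵ = [[0, 16, 16, 0], [16, 0, 0, 16], [16, 0, 0, 16], [0, 16, 16, 0]]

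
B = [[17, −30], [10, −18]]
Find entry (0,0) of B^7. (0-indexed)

7073

tr B = −1 and det B = −6, so the characteristic polynomial is λ² − (−1)λ + (−6) with roots −3 and 2.
Eigenvectors give P = [[−3, 2], [−2, 1]] with P⁻¹ = [[1, −2], [2, −3]], and B = P·diag(−3, 2)·P⁻¹.
Then B^7 = P·diag(−2187, 128)·P⁻¹ = [[6561, 256], [4374, 128]] · [[1, −2], [2, −3]] = [[7073, −13890], [4630, −9132]].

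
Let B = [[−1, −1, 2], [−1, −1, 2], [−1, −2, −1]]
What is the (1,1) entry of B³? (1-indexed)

B² = [[0, −2, −6], [0, −2, −6], [4, 5, −5]]
B³ = [[8, 14, 2], [8, 14, 2], [−4, 1, 23]]

8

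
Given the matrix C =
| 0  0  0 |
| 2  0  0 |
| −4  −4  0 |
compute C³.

C is strictly triangular, hence nilpotent: C³ = 0, so C³ = 0.

[[0, 0, 0], [0, 0, 0], [0, 0, 0]]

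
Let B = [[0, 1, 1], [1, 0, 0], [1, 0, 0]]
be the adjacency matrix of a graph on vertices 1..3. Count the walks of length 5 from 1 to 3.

The number of length-5 walks from vertex 1 to vertex 3 is entry (1,3) of B^5, where B is the adjacency matrix.
B^2 = [[2, 0, 0], [0, 1, 1], [0, 1, 1]]
B^3 = [[0, 2, 2], [2, 0, 0], [2, 0, 0]]
B^4 = [[4, 0, 0], [0, 2, 2], [0, 2, 2]]
B^5 = [[0, 4, 4], [4, 0, 0], [4, 0, 0]]

4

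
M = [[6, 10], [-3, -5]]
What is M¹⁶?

M² = M (a projection; rank 1, trace 1), so M¹⁶ = M.

[[6, 10], [-3, -5]]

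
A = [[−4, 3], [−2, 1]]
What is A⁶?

tr A = −3 and det A = 2, so the characteristic polynomial is λ² − (−3)λ + (2) with roots −1 and −2.
Eigenvectors give P = [[−1, −3], [−1, −2]] with P⁻¹ = [[2, −3], [−1, 1]], and A = P·diag(−1, −2)·P⁻¹.
Then A⁶ = P·diag(1, 64)·P⁻¹ = [[−1, −192], [−1, −128]] · [[2, −3], [−1, 1]] = [[190, −189], [126, −125]].

[[190, −189], [126, −125]]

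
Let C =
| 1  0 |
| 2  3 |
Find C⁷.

[[1, 0], [2186, 2187]]

tr C = 4 and det C = 3, so the characteristic polynomial is λ² − (4)λ + (3) with roots 1 and 3.
Eigenvectors give P = [[-1, 0], [1, 1]] with P⁻¹ = [[-1, 0], [1, 1]], and C = P·diag(1, 3)·P⁻¹.
Then C⁷ = P·diag(1, 2187)·P⁻¹ = [[-1, 0], [1, 2187]] · [[-1, 0], [1, 1]] = [[1, 0], [2186, 2187]].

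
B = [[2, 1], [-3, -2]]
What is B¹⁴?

B² = I (check: tr B = 0 and det B = -1), so B¹⁴ = I since 14 is even.

[[1, 0], [0, 1]]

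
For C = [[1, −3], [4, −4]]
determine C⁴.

[[13, −63], [84, −92]]

C² = [[−11, 9], [−12, 4]]
C³ = [[25, −3], [4, 20]]
C⁴ = [[13, −63], [84, −92]]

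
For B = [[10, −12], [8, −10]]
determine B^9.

tr B = 0 and det B = −4, so the characteristic polynomial is λ² − (0)λ + (−4) with roots 2 and −2.
Eigenvectors give P = [[3, 1], [2, 1]] with P⁻¹ = [[1, −1], [−2, 3]], and B = P·diag(2, −2)·P⁻¹.
Then B^9 = P·diag(512, −512)·P⁻¹ = [[1536, −512], [1024, −512]] · [[1, −1], [−2, 3]] = [[2560, −3072], [2048, −2560]].

[[2560, −3072], [2048, −2560]]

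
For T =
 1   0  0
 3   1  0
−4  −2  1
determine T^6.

[[1, 0, 0], [18, 1, 0], [−114, −12, 1]]

T = I + N where N = [[0, 0, 0], [3, 0, 0], [−4, −2, 0]] is strictly lower-triangular, so N^3 = 0.
(I + N)^6 = I + 6·N + 15·N^2 = [[1, 0, 0], [18, 1, 0], [−114, −12, 1]].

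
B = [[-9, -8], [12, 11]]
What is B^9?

tr B = 2 and det B = -3, so the characteristic polynomial is λ² − (2)λ + (-3) with roots -1 and 3.
Eigenvectors give P = [[-1, -2], [1, 3]] with P⁻¹ = [[-3, -2], [1, 1]], and B = P·diag(-1, 3)·P⁻¹.
Then B^9 = P·diag(-1, 19683)·P⁻¹ = [[1, -39366], [-1, 59049]] · [[-3, -2], [1, 1]] = [[-39369, -39368], [59052, 59051]].

[[-39369, -39368], [59052, 59051]]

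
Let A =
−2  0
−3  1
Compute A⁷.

[[−128, 0], [−129, 1]]

tr A = −1 and det A = −2, so the characteristic polynomial is λ² − (−1)λ + (−2) with roots −2 and 1.
Eigenvectors give P = [[1, 0], [1, 1]] with P⁻¹ = [[1, 0], [−1, 1]], and A = P·diag(−2, 1)·P⁻¹.
Then A⁷ = P·diag(−128, 1)·P⁻¹ = [[−128, 0], [−128, 1]] · [[1, 0], [−1, 1]] = [[−128, 0], [−129, 1]].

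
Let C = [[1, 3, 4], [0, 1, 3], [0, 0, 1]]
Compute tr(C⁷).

C = I + N where N = [[0, 3, 4], [0, 0, 3], [0, 0, 0]] is strictly upper-triangular, so N³ = 0.
(I + N)⁷ = I + 7·N + 21·N² = [[1, 21, 217], [0, 1, 21], [0, 0, 1]].

3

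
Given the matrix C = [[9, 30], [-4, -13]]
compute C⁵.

[[1209, 3630], [-484, -1453]]

tr C = -4 and det C = 3, so the characteristic polynomial is λ² − (-4)λ + (3) with roots -1 and -3.
Eigenvectors give P = [[-3, -5], [1, 2]] with P⁻¹ = [[-2, -5], [1, 3]], and C = P·diag(-1, -3)·P⁻¹.
Then C⁵ = P·diag(-1, -243)·P⁻¹ = [[3, 1215], [-1, -486]] · [[-2, -5], [1, 3]] = [[1209, 3630], [-484, -1453]].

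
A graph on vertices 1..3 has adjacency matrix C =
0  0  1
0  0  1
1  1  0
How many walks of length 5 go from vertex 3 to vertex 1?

4

The number of length-5 walks from vertex 3 to vertex 1 is entry (3,1) of C^5, where C is the adjacency matrix.
C^2 = [[1, 1, 0], [1, 1, 0], [0, 0, 2]]
C^3 = [[0, 0, 2], [0, 0, 2], [2, 2, 0]]
C^4 = [[2, 2, 0], [2, 2, 0], [0, 0, 4]]
C^5 = [[0, 0, 4], [0, 0, 4], [4, 4, 0]]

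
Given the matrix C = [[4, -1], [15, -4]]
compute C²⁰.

C² = I (check: tr C = 0 and det C = -1), so C²⁰ = I since 20 is even.

[[1, 0], [0, 1]]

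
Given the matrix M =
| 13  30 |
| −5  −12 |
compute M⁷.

[[6817, 13890], [−2315, −4758]]

tr M = 1 and det M = −6, so the characteristic polynomial is λ² − (1)λ + (−6) with roots 3 and −2.
Eigenvectors give P = [[−3, −2], [1, 1]] with P⁻¹ = [[−1, −2], [1, 3]], and M = P·diag(3, −2)·P⁻¹.
Then M⁷ = P·diag(2187, −128)·P⁻¹ = [[−6561, 256], [2187, −128]] · [[−1, −2], [1, 3]] = [[6817, 13890], [−2315, −4758]].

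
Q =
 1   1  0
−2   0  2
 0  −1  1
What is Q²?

[[−1, 1, 2], [−2, −4, 2], [2, −1, −1]]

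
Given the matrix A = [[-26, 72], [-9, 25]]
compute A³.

tr A = -1 and det A = -2, so the characteristic polynomial is λ² − (-1)λ + (-2) with roots -2 and 1.
Eigenvectors give P = [[3, -8], [1, -3]] with P⁻¹ = [[3, -8], [1, -3]], and A = P·diag(-2, 1)·P⁻¹.
Then A³ = P·diag(-8, 1)·P⁻¹ = [[-24, -8], [-8, -3]] · [[3, -8], [1, -3]] = [[-80, 216], [-27, 73]].

[[-80, 216], [-27, 73]]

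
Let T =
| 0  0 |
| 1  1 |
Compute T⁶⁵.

[[0, 0], [1, 1]]

T² = T (a projection; rank 1, trace 1), so T⁶⁵ = T.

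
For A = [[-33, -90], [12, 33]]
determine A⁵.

[[-2673, -7290], [972, 2673]]

tr A = 0 and det A = -9, so the characteristic polynomial is λ² − (0)λ + (-9) with roots 3 and -3.
Eigenvectors give P = [[5, -3], [-2, 1]] with P⁻¹ = [[-1, -3], [-2, -5]], and A = P·diag(3, -3)·P⁻¹.
Then A⁵ = P·diag(243, -243)·P⁻¹ = [[1215, 729], [-486, -243]] · [[-1, -3], [-2, -5]] = [[-2673, -7290], [972, 2673]].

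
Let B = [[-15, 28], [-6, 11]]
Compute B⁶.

tr B = -4 and det B = 3, so the characteristic polynomial is λ² − (-4)λ + (3) with roots -3 and -1.
Eigenvectors give P = [[7, 2], [3, 1]] with P⁻¹ = [[1, -2], [-3, 7]], and B = P·diag(-3, -1)·P⁻¹.
Then B⁶ = P·diag(729, 1)·P⁻¹ = [[5103, 2], [2187, 1]] · [[1, -2], [-3, 7]] = [[5097, -10192], [2184, -4367]].

[[5097, -10192], [2184, -4367]]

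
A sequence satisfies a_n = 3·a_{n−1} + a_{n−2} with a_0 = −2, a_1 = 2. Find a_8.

5476

With companion matrix M = [[3, 1], [1, 0]], [a_n, a_{n−1}]ᵀ = M·[a_{n−1}, a_{n−2}]ᵀ, so [a_8, a_7]ᵀ = M⁷·[a_1, a_0]ᵀ.
M⁷ = [[3927, 1189], [1189, 360]], giving [a_8, a_7]ᵀ = [[5476], [1658]].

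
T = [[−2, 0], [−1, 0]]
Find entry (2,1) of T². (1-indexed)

2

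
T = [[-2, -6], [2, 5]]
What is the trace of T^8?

257

tr T = 3 and det T = 2, so the characteristic polynomial is λ² − (3)λ + (2) with roots 1 and 2.
Eigenvectors give P = [[-2, 3], [1, -2]] with P⁻¹ = [[-2, -3], [-1, -2]], and T = P·diag(1, 2)·P⁻¹.
Then T^8 = P·diag(1, 256)·P⁻¹ = [[-2, 768], [1, -512]] · [[-2, -3], [-1, -2]] = [[-764, -1530], [510, 1021]].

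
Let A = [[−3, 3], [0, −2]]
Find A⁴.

A² = [[9, −15], [0, 4]]
A³ = [[−27, 57], [0, −8]]
A⁴ = [[81, −195], [0, 16]]

[[81, −195], [0, 16]]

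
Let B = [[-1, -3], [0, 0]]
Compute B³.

B² = [[1, 3], [0, 0]]
B³ = [[-1, -3], [0, 0]]

[[-1, -3], [0, 0]]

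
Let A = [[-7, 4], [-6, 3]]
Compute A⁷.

[[-6559, 4372], [-6558, 4371]]

tr A = -4 and det A = 3, so the characteristic polynomial is λ² − (-4)λ + (3) with roots -1 and -3.
Eigenvectors give P = [[-2, 1], [-3, 1]] with P⁻¹ = [[1, -1], [3, -2]], and A = P·diag(-1, -3)·P⁻¹.
Then A⁷ = P·diag(-1, -2187)·P⁻¹ = [[2, -2187], [3, -2187]] · [[1, -1], [3, -2]] = [[-6559, 4372], [-6558, 4371]].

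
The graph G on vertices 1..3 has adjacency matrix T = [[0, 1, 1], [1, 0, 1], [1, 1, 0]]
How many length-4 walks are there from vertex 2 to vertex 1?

The number of length-4 walks from vertex 2 to vertex 1 is entry (2,1) of T⁴, where T is the adjacency matrix.
T² = [[2, 1, 1], [1, 2, 1], [1, 1, 2]]
T³ = [[2, 3, 3], [3, 2, 3], [3, 3, 2]]
T⁴ = [[6, 5, 5], [5, 6, 5], [5, 5, 6]]

5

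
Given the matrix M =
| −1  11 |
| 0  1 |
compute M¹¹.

M² = I (check: tr M = 0 and det M = −1), so M¹¹ = M since 11 is odd.

[[−1, 11], [0, 1]]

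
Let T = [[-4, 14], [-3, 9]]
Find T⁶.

[[-3926, 9310], [-1995, 4719]]

tr T = 5 and det T = 6, so the characteristic polynomial is λ² − (5)λ + (6) with roots 2 and 3.
Eigenvectors give P = [[7, 2], [3, 1]] with P⁻¹ = [[1, -2], [-3, 7]], and T = P·diag(2, 3)·P⁻¹.
Then T⁶ = P·diag(64, 729)·P⁻¹ = [[448, 1458], [192, 729]] · [[1, -2], [-3, 7]] = [[-3926, 9310], [-1995, 4719]].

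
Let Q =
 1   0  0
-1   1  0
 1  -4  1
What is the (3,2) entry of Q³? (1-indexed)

Q = I + N where N = [[0, 0, 0], [-1, 0, 0], [1, -4, 0]] is strictly lower-triangular, so N³ = 0.
(I + N)³ = I + 3·N + 3·N² = [[1, 0, 0], [-3, 1, 0], [15, -12, 1]].

-12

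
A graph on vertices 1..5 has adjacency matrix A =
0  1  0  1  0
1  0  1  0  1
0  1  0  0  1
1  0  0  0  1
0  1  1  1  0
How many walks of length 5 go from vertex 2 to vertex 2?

The number of length-5 walks from vertex 2 to vertex 2 is entry (2,2) of A⁵, where A is the adjacency matrix.
A² = [[2, 0, 1, 0, 2], [0, 3, 1, 2, 1], [1, 1, 2, 1, 1], [0, 2, 1, 2, 0], [2, 1, 1, 0, 3]]
A³ = [[0, 5, 2, 4, 1], [5, 2, 4, 1, 6], [2, 4, 2, 2, 4], [4, 1, 2, 0, 5], [1, 6, 4, 5, 2]]
A⁴ = [[9, 3, 6, 1, 11], [3, 15, 8, 11, 7], [6, 8, 8, 6, 8], [1, 11, 6, 9, 3], [11, 7, 8, 3, 15]]
A⁵ = [[4, 26, 14, 20, 10], [26, 18, 22, 10, 34], [14, 22, 16, 14, 22], [20, 10, 14, 4, 26], [10, 34, 22, 26, 18]]

18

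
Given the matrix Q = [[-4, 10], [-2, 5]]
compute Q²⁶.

[[-4, 10], [-2, 5]]

Q² = Q (a projection; rank 1, trace 1), so Q²⁶ = Q.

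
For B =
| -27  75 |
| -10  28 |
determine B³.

tr B = 1 and det B = -6, so the characteristic polynomial is λ² − (1)λ + (-6) with roots -2 and 3.
Eigenvectors give P = [[-3, -5], [-1, -2]] with P⁻¹ = [[-2, 5], [1, -3]], and B = P·diag(-2, 3)·P⁻¹.
Then B³ = P·diag(-8, 27)·P⁻¹ = [[24, -135], [8, -54]] · [[-2, 5], [1, -3]] = [[-183, 525], [-70, 202]].

[[-183, 525], [-70, 202]]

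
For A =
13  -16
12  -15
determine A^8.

[[-19679, 26240], [-19680, 26241]]

tr A = -2 and det A = -3, so the characteristic polynomial is λ² − (-2)λ + (-3) with roots 1 and -3.
Eigenvectors give P = [[-4, -1], [-3, -1]] with P⁻¹ = [[-1, 1], [3, -4]], and A = P·diag(1, -3)·P⁻¹.
Then A^8 = P·diag(1, 6561)·P⁻¹ = [[-4, -6561], [-3, -6561]] · [[-1, 1], [3, -4]] = [[-19679, 26240], [-19680, 26241]].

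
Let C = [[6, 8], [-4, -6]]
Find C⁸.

[[256, 0], [0, 256]]

tr C = 0 and det C = -4, so the characteristic polynomial is λ² − (0)λ + (-4) with roots 2 and -2.
Eigenvectors give P = [[-2, -1], [1, 1]] with P⁻¹ = [[-1, -1], [1, 2]], and C = P·diag(2, -2)·P⁻¹.
Then C⁸ = P·diag(256, 256)·P⁻¹ = [[-512, -256], [256, 256]] · [[-1, -1], [1, 2]] = [[256, 0], [0, 256]].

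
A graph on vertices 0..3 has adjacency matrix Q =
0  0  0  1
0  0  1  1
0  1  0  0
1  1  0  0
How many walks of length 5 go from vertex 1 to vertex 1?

0

The number of length-5 walks from vertex 1 to vertex 1 is entry (1,1) of Q⁵, where Q is the adjacency matrix.
Q² = [[1, 1, 0, 0], [1, 2, 0, 0], [0, 0, 1, 1], [0, 0, 1, 2]]
Q³ = [[0, 0, 1, 2], [0, 0, 2, 3], [1, 2, 0, 0], [2, 3, 0, 0]]
Q⁴ = [[2, 3, 0, 0], [3, 5, 0, 0], [0, 0, 2, 3], [0, 0, 3, 5]]
Q⁵ = [[0, 0, 3, 5], [0, 0, 5, 8], [3, 5, 0, 0], [5, 8, 0, 0]]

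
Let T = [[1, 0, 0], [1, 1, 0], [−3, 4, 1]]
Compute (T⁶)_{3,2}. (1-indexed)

T = I + N where N = [[0, 0, 0], [1, 0, 0], [−3, 4, 0]] is strictly lower-triangular, so N³ = 0.
(I + N)⁶ = I + 6·N + 15·N² = [[1, 0, 0], [6, 1, 0], [42, 24, 1]].

24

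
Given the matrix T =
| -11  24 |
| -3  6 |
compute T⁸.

[[57001, -151320], [18915, -50184]]

tr T = -5 and det T = 6, so the characteristic polynomial is λ² − (-5)λ + (6) with roots -2 and -3.
Eigenvectors give P = [[8, 3], [3, 1]] with P⁻¹ = [[-1, 3], [3, -8]], and T = P·diag(-2, -3)·P⁻¹.
Then T⁸ = P·diag(256, 6561)·P⁻¹ = [[2048, 19683], [768, 6561]] · [[-1, 3], [3, -8]] = [[57001, -151320], [18915, -50184]].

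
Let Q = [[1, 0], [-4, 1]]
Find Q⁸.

[[1, 0], [-32, 1]]

Q = I + N where N = [[0, 0], [-4, 0]] is strictly lower-triangular, so N² = 0.
(I + N)⁸ = I + 8·N = [[1, 0], [-32, 1]].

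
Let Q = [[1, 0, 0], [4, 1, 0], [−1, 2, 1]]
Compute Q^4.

Q = I + N where N = [[0, 0, 0], [4, 0, 0], [−1, 2, 0]] is strictly lower-triangular, so N^3 = 0.
(I + N)^4 = I + 4·N + 6·N^2 = [[1, 0, 0], [16, 1, 0], [44, 8, 1]].

[[1, 0, 0], [16, 1, 0], [44, 8, 1]]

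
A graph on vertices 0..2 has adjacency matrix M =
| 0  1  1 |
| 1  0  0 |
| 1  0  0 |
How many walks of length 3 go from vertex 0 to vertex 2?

2

The number of length-3 walks from vertex 0 to vertex 2 is entry (0,2) of M³, where M is the adjacency matrix.
M² = [[2, 0, 0], [0, 1, 1], [0, 1, 1]]
M³ = [[0, 2, 2], [2, 0, 0], [2, 0, 0]]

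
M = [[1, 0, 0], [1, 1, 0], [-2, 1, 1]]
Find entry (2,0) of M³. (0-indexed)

-3

M = I + N where N = [[0, 0, 0], [1, 0, 0], [-2, 1, 0]] is strictly lower-triangular, so N³ = 0.
(I + N)³ = I + 3·N + 3·N² = [[1, 0, 0], [3, 1, 0], [-3, 3, 1]].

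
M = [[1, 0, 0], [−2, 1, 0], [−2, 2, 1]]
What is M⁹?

[[1, 0, 0], [−18, 1, 0], [−162, 18, 1]]

M = I + N where N = [[0, 0, 0], [−2, 0, 0], [−2, 2, 0]] is strictly lower-triangular, so N³ = 0.
(I + N)⁹ = I + 9·N + 36·N² = [[1, 0, 0], [−18, 1, 0], [−162, 18, 1]].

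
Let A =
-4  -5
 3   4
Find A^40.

[[1, 0], [0, 1]]

A² = I (check: tr A = 0 and det A = -1), so A^40 = I since 40 is even.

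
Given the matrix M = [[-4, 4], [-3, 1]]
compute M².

[[4, -12], [9, -11]]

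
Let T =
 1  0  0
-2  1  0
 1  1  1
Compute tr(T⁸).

T = I + N where N = [[0, 0, 0], [-2, 0, 0], [1, 1, 0]] is strictly lower-triangular, so N³ = 0.
(I + N)⁸ = I + 8·N + 28·N² = [[1, 0, 0], [-16, 1, 0], [-48, 8, 1]].

3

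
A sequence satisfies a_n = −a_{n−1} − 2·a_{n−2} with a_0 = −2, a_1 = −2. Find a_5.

14

With companion matrix A = [[−1, −2], [1, 0]], [a_n, a_{n−1}]ᵀ = A·[a_{n−1}, a_{n−2}]ᵀ, so [a_5, a_4]ᵀ = A⁴·[a_1, a_0]ᵀ.
A⁴ = [[−1, −6], [3, 2]], giving [a_5, a_4]ᵀ = [[14], [−10]].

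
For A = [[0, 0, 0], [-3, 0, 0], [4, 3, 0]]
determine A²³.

[[0, 0, 0], [0, 0, 0], [0, 0, 0]]

A is strictly triangular, hence nilpotent: A³ = 0, so A²³ = 0.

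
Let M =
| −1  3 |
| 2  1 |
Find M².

[[7, 0], [0, 7]]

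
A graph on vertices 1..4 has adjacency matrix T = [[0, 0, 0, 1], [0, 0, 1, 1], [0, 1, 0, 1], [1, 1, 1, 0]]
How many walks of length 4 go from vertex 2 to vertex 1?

4

The number of length-4 walks from vertex 2 to vertex 1 is entry (2,1) of T^4, where T is the adjacency matrix.
T^2 = [[1, 1, 1, 0], [1, 2, 1, 1], [1, 1, 2, 1], [0, 1, 1, 3]]
T^3 = [[0, 1, 1, 3], [1, 2, 3, 4], [1, 3, 2, 4], [3, 4, 4, 2]]
T^4 = [[3, 4, 4, 2], [4, 7, 6, 6], [4, 6, 7, 6], [2, 6, 6, 11]]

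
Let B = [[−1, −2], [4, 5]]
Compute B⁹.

tr B = 4 and det B = 3, so the characteristic polynomial is λ² − (4)λ + (3) with roots 3 and 1.
Eigenvectors give P = [[−1, −1], [2, 1]] with P⁻¹ = [[1, 1], [−2, −1]], and B = P·diag(3, 1)·P⁻¹.
Then B⁹ = P·diag(19683, 1)·P⁻¹ = [[−19683, −1], [39366, 1]] · [[1, 1], [−2, −1]] = [[−19681, −19682], [39364, 39365]].

[[−19681, −19682], [39364, 39365]]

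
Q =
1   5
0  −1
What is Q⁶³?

[[1, 5], [0, −1]]

Q² = I (check: tr Q = 0 and det Q = −1), so Q⁶³ = Q since 63 is odd.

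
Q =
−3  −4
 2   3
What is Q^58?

Q² = I (check: tr Q = 0 and det Q = −1), so Q^58 = I since 58 is even.

[[1, 0], [0, 1]]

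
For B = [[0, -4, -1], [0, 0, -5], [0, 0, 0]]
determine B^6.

[[0, 0, 0], [0, 0, 0], [0, 0, 0]]

B is strictly triangular, hence nilpotent: B^3 = 0, so B^6 = 0.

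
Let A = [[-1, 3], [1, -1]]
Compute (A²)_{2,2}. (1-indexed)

4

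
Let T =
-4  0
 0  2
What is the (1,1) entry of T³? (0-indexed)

T² = [[16, 0], [0, 4]]
T³ = [[-64, 0], [0, 8]]

8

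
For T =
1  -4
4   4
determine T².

[[-15, -20], [20, 0]]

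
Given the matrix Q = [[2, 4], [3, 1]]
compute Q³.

Q² = [[16, 12], [9, 13]]
Q³ = [[68, 76], [57, 49]]

[[68, 76], [57, 49]]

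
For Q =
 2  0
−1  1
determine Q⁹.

[[512, 0], [−511, 1]]

tr Q = 3 and det Q = 2, so the characteristic polynomial is λ² − (3)λ + (2) with roots 2 and 1.
Eigenvectors give P = [[−1, 0], [1, 1]] with P⁻¹ = [[−1, 0], [1, 1]], and Q = P·diag(2, 1)·P⁻¹.
Then Q⁹ = P·diag(512, 1)·P⁻¹ = [[−512, 0], [512, 1]] · [[−1, 0], [1, 1]] = [[512, 0], [−511, 1]].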